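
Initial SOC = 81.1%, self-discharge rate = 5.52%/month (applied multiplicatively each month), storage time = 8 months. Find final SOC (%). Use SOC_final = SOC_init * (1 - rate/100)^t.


Monthly retention factor = 1 - 5.52/100 = 0.9448
Over 8 months: factor^8 = 0.63492
SOC_final = 81.1 * 0.63492 = 51.49%

51.49%


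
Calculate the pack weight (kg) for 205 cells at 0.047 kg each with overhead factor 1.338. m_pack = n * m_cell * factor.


Cell mass sum = 205 * 0.047 = 9.635 kg
With overhead 1.338: m_pack = 9.635 * 1.338 = 12.89 kg

12.89 kg


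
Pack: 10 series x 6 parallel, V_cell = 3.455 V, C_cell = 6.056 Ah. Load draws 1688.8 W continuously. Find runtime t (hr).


Step 1: E_pack = Ns * V_cell * Np * C_cell = 10 * 3.455 * 6 * 6.056 = 1255.4 Wh
Step 2: t = E_pack / P = 1255.4 / 1688.8 = 0.7434 hr

0.7434 hr


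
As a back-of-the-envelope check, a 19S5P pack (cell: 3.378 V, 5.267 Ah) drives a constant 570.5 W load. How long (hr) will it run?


Step 1: E_pack = Ns * V_cell * Np * C_cell = 19 * 3.378 * 5 * 5.267 = 1690.2 Wh
Step 2: t = E_pack / P = 1690.2 / 570.5 = 2.963 hr

2.963 hr


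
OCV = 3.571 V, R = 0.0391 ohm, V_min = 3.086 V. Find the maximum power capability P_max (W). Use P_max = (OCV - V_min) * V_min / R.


P_max = (OCV - V_min) * V_min / R = (3.571 - 3.086) * 3.086 / 0.0391 = 0.485 * 3.086 / 0.0391 = 38.28 W

38.28 W


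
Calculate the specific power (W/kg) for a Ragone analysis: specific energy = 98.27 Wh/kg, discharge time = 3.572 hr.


Specific power = 98.27 Wh/kg / 3.572 hr = 27.51 W/kg

27.51 W/kg


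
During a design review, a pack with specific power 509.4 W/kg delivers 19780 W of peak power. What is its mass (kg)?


m = P / SP = 19780 / 509.4 = 38.83 kg

38.83 kg


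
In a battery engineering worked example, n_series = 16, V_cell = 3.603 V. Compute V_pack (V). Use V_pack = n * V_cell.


With 16 cells in series at 3.603 V each, V_pack = 57.648 V

57.648 V


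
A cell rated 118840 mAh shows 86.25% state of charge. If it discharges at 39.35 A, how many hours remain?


Convert: C_total = 118840 mAh = 118.84 Ah
Step 1: remaining = SOC/100 * C_total = 86.25/100 * 118.84 = 102.5 Ah
Step 2: t = remaining / I = 102.5 / 39.35 = 2.605 hr

2.605 hr


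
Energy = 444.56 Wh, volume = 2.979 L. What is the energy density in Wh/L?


Volumetric ED = 444.56 Wh / 2.979 L = 149.2 Wh/L

149.2 Wh/L


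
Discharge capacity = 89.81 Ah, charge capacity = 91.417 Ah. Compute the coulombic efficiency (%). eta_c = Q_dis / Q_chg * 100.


Coulombic efficiency = 89.81/91.417 * 100% = 98.24%

98.24%


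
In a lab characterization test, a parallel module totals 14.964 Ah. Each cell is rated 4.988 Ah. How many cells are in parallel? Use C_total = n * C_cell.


n = C_total / C_cell = 14.964 / 4.988 = 3

3


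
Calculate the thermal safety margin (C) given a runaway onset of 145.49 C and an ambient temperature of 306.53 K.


Convert: T_ambient = 306.53 K = 33.38 C
margin = 145.49 - 33.38 = 112.11 C

112.11 C


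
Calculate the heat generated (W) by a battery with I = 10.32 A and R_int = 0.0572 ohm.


I^2 = 106.5
Q = 106.5 * 0.0572 = 6.092 W

6.092 W


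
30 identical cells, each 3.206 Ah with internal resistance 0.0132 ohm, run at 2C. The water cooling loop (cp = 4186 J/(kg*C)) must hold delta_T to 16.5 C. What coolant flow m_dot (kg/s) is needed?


Step 1: I = 2 * 3.206 = 6.412 A
Step 2: Q_cell = I^2 * R = 6.412^2 * 0.0132 = 0.5427 W
Step 3: Q_total = 30 * 0.5427 = 16.281 W
Step 4: m_dot = Q_total / (cp * dT) = 16.281 / (4186 * 16.5) = 2.357e-04 kg/s

2.357e-04 kg/s


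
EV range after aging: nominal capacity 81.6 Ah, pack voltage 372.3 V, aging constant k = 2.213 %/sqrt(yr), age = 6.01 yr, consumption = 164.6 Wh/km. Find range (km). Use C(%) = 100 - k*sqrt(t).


Step 1: capacity retention = 100 - 2.213 * sqrt(6.01) = 100 - 2.213 * 2.4515 = 94.575%
Step 2: C_now = 81.6 * 94.575/100 = 77.173 Ah
Step 3: E_pack = V * C_now = 372.3 * 77.173 = 28732 Wh
Step 4: range = E_pack / consumption = 28732 / 164.6 = 174.6 km

174.6 km


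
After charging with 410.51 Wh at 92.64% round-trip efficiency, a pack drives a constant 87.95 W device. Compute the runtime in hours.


Step 1: E_discharge = eta/100 * E_charge = 92.64/100 * 410.51 = 380.3 Wh
Step 2: t = E_discharge / P = 380.3 / 87.95 = 4.324 hr

4.324 hr


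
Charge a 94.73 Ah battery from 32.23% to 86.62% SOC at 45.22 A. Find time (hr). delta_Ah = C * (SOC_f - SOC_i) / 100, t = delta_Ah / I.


Step 1: dSOC = 86.62% - 32.23% = 54.39%
Step 2: delta_Ah = 94.73 * 54.39 / 100 = 51.524 Ah
Step 3: t = 51.524 / 45.22 = 1.139 hr

1.139 hr


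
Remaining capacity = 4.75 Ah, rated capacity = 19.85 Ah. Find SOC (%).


SOC% = 4.75 / 19.85 * 100 = 23.93%

23.93%


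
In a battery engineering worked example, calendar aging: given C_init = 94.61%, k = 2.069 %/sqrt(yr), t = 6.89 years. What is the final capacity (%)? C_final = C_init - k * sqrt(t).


Step 1: sqrt(6.89 yr) = 2.6249
Step 2: drop = 2.069 * 2.6249 = 5.4309
Step 3: C_final = 94.61 - 5.4309 = 89.18%

89.18%


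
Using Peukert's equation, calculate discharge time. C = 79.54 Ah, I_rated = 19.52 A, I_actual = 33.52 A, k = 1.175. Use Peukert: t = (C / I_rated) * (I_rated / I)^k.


Step 1: t_rated = C / I_rated = 79.54 / 19.52 = 4.0748 hr
Step 2: ratio = 19.52 / 33.52 = 0.58234
Step 3: ratio^k = 0.58234^1.175 = 0.52976
Step 4: t = t_rated * ratio^k = 4.0748 * 0.52976 = 2.159 hr

2.159 hr


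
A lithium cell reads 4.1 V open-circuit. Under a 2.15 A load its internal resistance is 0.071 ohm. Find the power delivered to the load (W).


Step 1: V_terminal = OCV - I*R = 4.1 - 2.15 * 0.071 = 3.9474 V
Step 2: P_out = V_terminal * I = 3.9474 * 2.15 = 8.487 W

8.487 W


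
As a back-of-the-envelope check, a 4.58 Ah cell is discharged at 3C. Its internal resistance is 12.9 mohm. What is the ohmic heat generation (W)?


Convert: R = 12.9 mohm = 0.0129 ohm
Step 1: I = C_rate * capacity = 3 * 4.58 = 13.74 A
Step 2: Q = I^2 * R = 13.74^2 * 0.0129 = 188.79 * 0.0129 = 2.435 W

2.435 W


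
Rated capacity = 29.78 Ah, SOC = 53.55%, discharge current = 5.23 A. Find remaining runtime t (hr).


Step 1: remaining = SOC/100 * C_total = 53.55/100 * 29.78 = 15.947 Ah
Step 2: t = remaining / I = 15.947 / 5.23 = 3.049 hr

3.049 hr


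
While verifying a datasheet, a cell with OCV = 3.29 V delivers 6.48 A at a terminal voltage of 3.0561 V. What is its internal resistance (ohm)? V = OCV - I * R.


R = (OCV - V) / I = (3.29 - 3.0561) / 6.48 = 0.03610 ohm

0.03610 ohm


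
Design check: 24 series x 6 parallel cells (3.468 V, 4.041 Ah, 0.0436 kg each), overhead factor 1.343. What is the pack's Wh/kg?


Step 1: V_pack = 24 * 3.468 = 83.232 V
Step 2: C_pack = 6 * 4.041 = 24.246 Ah
Step 3: E_pack = V_pack * C_pack = 83.232 * 24.246 = 2018 Wh
Step 4: m_pack = 24 * 6 * 0.0436 * 1.343 = 8.4319 kg
Step 5: ED = E_pack / m_pack = 2018 / 8.4319 = 239.3 Wh/kg

239.3 Wh/kg


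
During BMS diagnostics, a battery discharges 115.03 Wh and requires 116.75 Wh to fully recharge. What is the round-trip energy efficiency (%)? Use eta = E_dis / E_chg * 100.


eta_e = E_dis / E_chg * 100 = 115.03 / 116.75 * 100 = 98.53%

98.53%


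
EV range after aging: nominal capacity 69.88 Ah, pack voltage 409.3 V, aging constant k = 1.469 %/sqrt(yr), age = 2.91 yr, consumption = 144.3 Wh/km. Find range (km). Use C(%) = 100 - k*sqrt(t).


Step 1: capacity retention = 100 - 1.469 * sqrt(2.91) = 100 - 1.469 * 1.7059 = 97.494%
Step 2: C_now = 69.88 * 97.494/100 = 68.129 Ah
Step 3: E_pack = V * C_now = 409.3 * 68.129 = 27885 Wh
Step 4: range = E_pack / consumption = 27885 / 144.3 = 193.2 km

193.2 km


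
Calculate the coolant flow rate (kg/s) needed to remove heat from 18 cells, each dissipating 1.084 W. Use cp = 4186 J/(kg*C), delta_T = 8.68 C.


Q_total = 18 * 1.084 = 19.512 W
m_dot = Q_total / (cp * dT) = 19.512 / (4186 * 8.68) = 5.370e-04 kg/s

5.370e-04 kg/s


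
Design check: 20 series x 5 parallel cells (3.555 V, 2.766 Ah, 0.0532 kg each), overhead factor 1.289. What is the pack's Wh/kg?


Step 1: V_pack = 20 * 3.555 = 71.1 V
Step 2: C_pack = 5 * 2.766 = 13.83 Ah
Step 3: E_pack = V_pack * C_pack = 71.1 * 13.83 = 983.31 Wh
Step 4: m_pack = 20 * 5 * 0.0532 * 1.289 = 6.8575 kg
Step 5: ED = E_pack / m_pack = 983.31 / 6.8575 = 143.4 Wh/kg

143.4 Wh/kg


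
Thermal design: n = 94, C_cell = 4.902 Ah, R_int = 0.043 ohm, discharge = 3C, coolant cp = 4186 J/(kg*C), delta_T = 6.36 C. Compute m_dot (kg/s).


Step 1: I = 3 * 4.902 = 14.706 A
Step 2: Q_cell = I^2 * R = 14.706^2 * 0.043 = 9.2995 W
Step 3: Q_total = 94 * 9.2995 = 874.15 W
Step 4: m_dot = Q_total / (cp * dT) = 874.15 / (4186 * 6.36) = 0.03283 kg/s

0.03283 kg/s


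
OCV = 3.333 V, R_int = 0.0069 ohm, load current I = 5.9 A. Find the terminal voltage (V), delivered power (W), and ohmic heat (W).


Step 1: V_terminal = OCV - I*R = 3.333 - 5.9 * 0.0069 = 3.2923 V
Step 2: P_out = V_terminal * I = 3.2923 * 5.9 = 19.42 W
Step 3: Q = I^2 * R = 5.9^2 * 0.0069 = 0.2402 W

V=3.2923 V, P=19.42 W, Q=0.2402 W


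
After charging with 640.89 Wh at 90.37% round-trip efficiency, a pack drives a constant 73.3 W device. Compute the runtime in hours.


Step 1: E_discharge = eta/100 * E_charge = 90.37/100 * 640.89 = 579.17 Wh
Step 2: t = E_discharge / P = 579.17 / 73.3 = 7.901 hr

7.901 hr


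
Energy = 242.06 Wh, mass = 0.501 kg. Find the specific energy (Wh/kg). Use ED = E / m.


Specific energy = 242.06 Wh / 0.501 kg = 483.2 Wh/kg

483.2 Wh/kg


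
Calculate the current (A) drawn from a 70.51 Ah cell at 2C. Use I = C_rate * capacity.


At 2C: I = 2 * 70.51 Ah = 141.02 A

141.02 A


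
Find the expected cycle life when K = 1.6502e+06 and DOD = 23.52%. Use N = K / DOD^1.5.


Step 1: DOD^1.5 = 23.52^1.5 = 114.07
Step 2: N = 1.6502e+06 / 114.07 = 14470 cycles

14470 cycles


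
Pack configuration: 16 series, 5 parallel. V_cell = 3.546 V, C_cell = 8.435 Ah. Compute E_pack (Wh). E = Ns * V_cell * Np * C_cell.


V_pack = 16 * 3.546 = 56.736 V
C_pack = 5 * 8.435 = 42.175 Ah
E = V_pack * C_pack = 56.736 * 42.175 = 2393 Wh

2393 Wh


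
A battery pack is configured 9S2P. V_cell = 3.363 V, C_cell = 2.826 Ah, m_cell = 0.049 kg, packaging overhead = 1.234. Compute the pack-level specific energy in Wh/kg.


Step 1: V_pack = 9 * 3.363 = 30.267 V
Step 2: C_pack = 2 * 2.826 = 5.652 Ah
Step 3: E_pack = V_pack * C_pack = 30.267 * 5.652 = 171.07 Wh
Step 4: m_pack = 9 * 2 * 0.049 * 1.234 = 1.0884 kg
Step 5: ED = E_pack / m_pack = 171.07 / 1.0884 = 157.2 Wh/kg

157.2 Wh/kg


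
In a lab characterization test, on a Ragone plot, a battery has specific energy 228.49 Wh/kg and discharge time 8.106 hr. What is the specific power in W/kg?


P_specific = E / t = 228.49 / 8.106 = 28.19 W/kg

28.19 W/kg


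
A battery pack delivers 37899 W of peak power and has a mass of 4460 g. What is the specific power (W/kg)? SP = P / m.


Convert: m = 4460 g = 4.46 kg
Specific power = 37899 W / 4.46 kg = 8498 W/kg

8498 W/kg


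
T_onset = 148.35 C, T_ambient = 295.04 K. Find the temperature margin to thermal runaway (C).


Convert: T_ambient = 295.04 K = 21.89 C
margin = 148.35 - 21.89 = 126.46 C

126.46 C


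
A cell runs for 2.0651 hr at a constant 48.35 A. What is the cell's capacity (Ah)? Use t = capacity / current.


C = I * t = 48.35 * 2.0651 = 99.85 Ah

99.85 Ah


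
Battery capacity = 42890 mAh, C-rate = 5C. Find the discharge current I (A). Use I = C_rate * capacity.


Convert: capacity = 42890 mAh = 42.89 Ah
At 5C: I = 5 * 42.89 Ah = 214.45 A

214.45 A


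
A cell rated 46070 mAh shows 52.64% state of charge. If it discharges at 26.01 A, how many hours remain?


Convert: C_total = 46070 mAh = 46.07 Ah
Step 1: remaining = SOC/100 * C_total = 52.64/100 * 46.07 = 24.251 Ah
Step 2: t = remaining / I = 24.251 / 26.01 = 0.9324 hr

0.9324 hr


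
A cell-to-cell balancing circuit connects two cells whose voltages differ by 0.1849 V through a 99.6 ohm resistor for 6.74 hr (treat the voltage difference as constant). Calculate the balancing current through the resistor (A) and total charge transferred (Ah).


I_bal = dV / R = 0.1849 / 99.6 = 0.0018564 A
Q = I_bal * t = 0.0018564 * 6.74 = 0.01251 Ah

I=0.0018564 A, Q=0.01251 Ah


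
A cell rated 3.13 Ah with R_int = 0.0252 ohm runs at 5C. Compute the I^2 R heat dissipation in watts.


Step 1: I = C_rate * capacity = 5 * 3.13 = 15.65 A
Step 2: Q = I^2 * R = 15.65^2 * 0.0252 = 244.92 * 0.0252 = 6.172 W

6.172 W


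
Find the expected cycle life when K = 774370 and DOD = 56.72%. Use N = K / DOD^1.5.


Step 1: DOD^1.5 = 56.72^1.5 = 427.17
Step 2: N = 774370 / 427.17 = 1813 cycles

1813 cycles


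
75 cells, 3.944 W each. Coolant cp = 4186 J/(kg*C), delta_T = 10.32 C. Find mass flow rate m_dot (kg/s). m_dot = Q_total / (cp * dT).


Q_total = 75 * 3.944 = 295.8 W
m_dot = Q_total / (cp * dT) = 295.8 / (4186 * 10.32) = 0.006847 kg/s

0.006847 kg/s


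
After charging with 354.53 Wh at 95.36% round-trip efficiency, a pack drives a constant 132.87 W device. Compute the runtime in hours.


Step 1: E_discharge = eta/100 * E_charge = 95.36/100 * 354.53 = 338.08 Wh
Step 2: t = E_discharge / P = 338.08 / 132.87 = 2.544 hr

2.544 hr


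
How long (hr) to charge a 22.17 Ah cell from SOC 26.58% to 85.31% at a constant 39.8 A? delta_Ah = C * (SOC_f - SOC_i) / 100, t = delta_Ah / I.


Step 1: dSOC = 85.31% - 26.58% = 58.73%
Step 2: delta_Ah = 22.17 * 58.73 / 100 = 13.02 Ah
Step 3: t = 13.02 / 39.8 = 0.3271 hr

0.3271 hr


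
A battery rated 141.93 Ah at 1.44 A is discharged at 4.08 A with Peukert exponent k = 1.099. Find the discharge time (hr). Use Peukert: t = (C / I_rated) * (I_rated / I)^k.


Step 1: t_rated = C / I_rated = 141.93 / 1.44 = 98.563 hr
Step 2: ratio = 1.44 / 4.08 = 0.35294
Step 3: ratio^k = 0.35294^1.099 = 0.31836
Step 4: t = t_rated * ratio^k = 98.563 * 0.31836 = 31.38 hr

31.38 hr


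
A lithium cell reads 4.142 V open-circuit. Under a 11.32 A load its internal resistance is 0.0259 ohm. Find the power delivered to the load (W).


Step 1: V_terminal = OCV - I*R = 4.142 - 11.32 * 0.0259 = 3.8488 V
Step 2: P_out = V_terminal * I = 3.8488 * 11.32 = 43.57 W

43.57 W


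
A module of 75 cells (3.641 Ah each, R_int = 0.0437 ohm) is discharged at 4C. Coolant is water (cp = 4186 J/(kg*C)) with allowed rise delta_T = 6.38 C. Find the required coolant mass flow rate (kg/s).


Step 1: I = 4 * 3.641 = 14.564 A
Step 2: Q_cell = I^2 * R = 14.564^2 * 0.0437 = 9.2692 W
Step 3: Q_total = 75 * 9.2692 = 695.19 W
Step 4: m_dot = Q_total / (cp * dT) = 695.19 / (4186 * 6.38) = 0.02603 kg/s

0.02603 kg/s


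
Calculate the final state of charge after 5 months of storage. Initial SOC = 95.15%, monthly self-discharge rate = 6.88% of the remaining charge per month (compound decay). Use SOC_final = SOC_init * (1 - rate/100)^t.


decay = (1 - 6.88/100)^5 = 0.70019
SOC_final = 95.15 * 0.70019 = 66.62%

66.62%


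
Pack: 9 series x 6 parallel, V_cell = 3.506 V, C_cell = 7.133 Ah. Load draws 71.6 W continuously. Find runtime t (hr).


Step 1: E_pack = Ns * V_cell * Np * C_cell = 9 * 3.506 * 6 * 7.133 = 1350.4 Wh
Step 2: t = E_pack / P = 1350.4 / 71.6 = 18.86 hr

18.86 hr


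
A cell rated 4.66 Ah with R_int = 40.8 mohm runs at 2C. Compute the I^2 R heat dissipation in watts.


Convert: R = 40.8 mohm = 0.0408 ohm
Step 1: I = C_rate * capacity = 2 * 4.66 = 9.32 A
Step 2: Q = I^2 * R = 9.32^2 * 0.0408 = 86.862 * 0.0408 = 3.544 W

3.544 W


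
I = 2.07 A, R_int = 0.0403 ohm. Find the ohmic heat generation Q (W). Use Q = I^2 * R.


I^2 = 4.2849
Q = 4.2849 * 0.0403 = 0.1727 W

0.1727 W


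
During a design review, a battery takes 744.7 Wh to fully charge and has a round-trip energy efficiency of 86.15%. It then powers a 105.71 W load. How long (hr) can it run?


Step 1: E_discharge = eta/100 * E_charge = 86.15/100 * 744.7 = 641.56 Wh
Step 2: t = E_discharge / P = 641.56 / 105.71 = 6.069 hr

6.069 hr


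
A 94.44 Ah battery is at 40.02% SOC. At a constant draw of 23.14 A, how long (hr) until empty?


Step 1: remaining = SOC/100 * C_total = 40.02/100 * 94.44 = 37.795 Ah
Step 2: t = remaining / I = 37.795 / 23.14 = 1.633 hr

1.633 hr


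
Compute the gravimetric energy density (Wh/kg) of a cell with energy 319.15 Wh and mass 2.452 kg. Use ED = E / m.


ED = E / m = 319.15 / 2.452 = 130.2 Wh/kg

130.2 Wh/kg


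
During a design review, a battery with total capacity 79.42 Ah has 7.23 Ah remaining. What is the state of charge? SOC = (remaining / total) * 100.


SOC = (remaining / total) * 100 = (7.23 / 79.42) * 100 = 9.104%

9.104%


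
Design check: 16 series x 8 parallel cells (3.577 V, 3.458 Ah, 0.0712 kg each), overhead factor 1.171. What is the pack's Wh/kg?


Step 1: V_pack = 16 * 3.577 = 57.232 V
Step 2: C_pack = 8 * 3.458 = 27.664 Ah
Step 3: E_pack = V_pack * C_pack = 57.232 * 27.664 = 1583.3 Wh
Step 4: m_pack = 16 * 8 * 0.0712 * 1.171 = 10.672 kg
Step 5: ED = E_pack / m_pack = 1583.3 / 10.672 = 148.4 Wh/kg

148.4 Wh/kg


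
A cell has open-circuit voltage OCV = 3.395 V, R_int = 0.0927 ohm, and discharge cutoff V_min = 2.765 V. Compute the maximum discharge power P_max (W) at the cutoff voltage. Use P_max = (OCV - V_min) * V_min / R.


P_max = (OCV - V_min) * V_min / R = (3.395 - 2.765) * 2.765 / 0.0927 = 0.63 * 2.765 / 0.0927 = 18.79 W

18.79 W


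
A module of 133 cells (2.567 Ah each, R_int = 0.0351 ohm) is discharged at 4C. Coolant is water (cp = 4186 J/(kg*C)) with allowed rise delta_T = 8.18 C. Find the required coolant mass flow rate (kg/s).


Step 1: I = 4 * 2.567 = 10.268 A
Step 2: Q_cell = I^2 * R = 10.268^2 * 0.0351 = 3.7007 W
Step 3: Q_total = 133 * 3.7007 = 492.19 W
Step 4: m_dot = Q_total / (cp * dT) = 492.19 / (4186 * 8.18) = 0.01437 kg/s

0.01437 kg/s


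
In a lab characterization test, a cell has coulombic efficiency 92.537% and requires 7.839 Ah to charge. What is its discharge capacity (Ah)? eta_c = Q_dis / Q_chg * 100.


Q_dis = eta/100 * Q_chg = 92.537/100 * 7.839 = 7.254 Ah

7.254 Ah


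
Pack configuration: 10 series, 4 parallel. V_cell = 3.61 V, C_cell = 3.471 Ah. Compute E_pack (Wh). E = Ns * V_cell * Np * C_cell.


E = Ns * Vcell * Np * Ccell = 10 * 3.61 * 4 * 3.471 = 501.2 Wh

501.2 Wh


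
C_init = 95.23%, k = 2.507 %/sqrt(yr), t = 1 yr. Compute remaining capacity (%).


Step 1: sqrt(1 yr) = 1
Step 2: drop = 2.507 * 1 = 2.507
Step 3: C_final = 95.23 - 2.507 = 92.72%

92.72%


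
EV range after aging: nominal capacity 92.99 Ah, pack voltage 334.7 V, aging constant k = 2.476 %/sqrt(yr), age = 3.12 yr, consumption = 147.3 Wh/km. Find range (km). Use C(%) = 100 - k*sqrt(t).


Step 1: capacity retention = 100 - 2.476 * sqrt(3.12) = 100 - 2.476 * 1.7664 = 95.626%
Step 2: C_now = 92.99 * 95.626/100 = 88.923 Ah
Step 3: E_pack = V * C_now = 334.7 * 88.923 = 29763 Wh
Step 4: range = E_pack / consumption = 29763 / 147.3 = 202.1 km

202.1 km


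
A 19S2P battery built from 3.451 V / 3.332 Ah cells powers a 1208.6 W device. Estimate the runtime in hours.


Step 1: E_pack = Ns * V_cell * Np * C_cell = 19 * 3.451 * 2 * 3.332 = 436.95 Wh
Step 2: t = E_pack / P = 436.95 / 1208.6 = 0.3615 hr

0.3615 hr


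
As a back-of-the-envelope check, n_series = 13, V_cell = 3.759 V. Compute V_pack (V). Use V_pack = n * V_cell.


Series voltages add: 13 * 3.759 V = 48.867 V

48.867 V


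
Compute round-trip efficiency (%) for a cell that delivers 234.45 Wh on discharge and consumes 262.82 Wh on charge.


Round-trip efficiency = 234.45/262.82 * 100% = 89.21%

89.21%


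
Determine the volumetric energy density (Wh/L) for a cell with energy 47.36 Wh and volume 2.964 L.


ED = E / V = 47.36 / 2.964 = 15.98 Wh/L

15.98 Wh/L


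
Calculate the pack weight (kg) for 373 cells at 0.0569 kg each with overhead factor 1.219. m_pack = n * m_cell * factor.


Cell mass sum = 373 * 0.0569 = 21.224 kg
With overhead 1.219: m_pack = 21.224 * 1.219 = 25.87 kg

25.87 kg


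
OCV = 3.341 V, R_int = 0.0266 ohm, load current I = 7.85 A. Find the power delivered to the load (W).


Step 1: V_terminal = OCV - I*R = 3.341 - 7.85 * 0.0266 = 3.1322 V
Step 2: P_out = V_terminal * I = 3.1322 * 7.85 = 24.59 W

24.59 W


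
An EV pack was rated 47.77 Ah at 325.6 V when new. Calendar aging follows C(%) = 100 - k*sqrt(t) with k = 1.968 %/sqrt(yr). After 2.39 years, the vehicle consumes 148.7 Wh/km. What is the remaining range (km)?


Step 1: capacity retention = 100 - 1.968 * sqrt(2.39) = 100 - 1.968 * 1.546 = 96.957%
Step 2: C_now = 47.77 * 96.957/100 = 46.316 Ah
Step 3: E_pack = V * C_now = 325.6 * 46.316 = 15080 Wh
Step 4: range = E_pack / consumption = 15080 / 148.7 = 101.4 km

101.4 km


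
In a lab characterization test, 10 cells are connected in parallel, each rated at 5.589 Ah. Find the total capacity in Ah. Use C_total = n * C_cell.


C_total = 10 * 5.589 = 55.89 Ah

55.89 Ah


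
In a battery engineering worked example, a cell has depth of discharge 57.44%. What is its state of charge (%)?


SOC = 100 - DOD = 100 - 57.44 = 42.56%

42.56%


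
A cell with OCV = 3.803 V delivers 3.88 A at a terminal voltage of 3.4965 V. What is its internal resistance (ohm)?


R = (OCV - V) / I = (3.803 - 3.4965) / 3.88 = 0.07899 ohm

0.07899 ohm


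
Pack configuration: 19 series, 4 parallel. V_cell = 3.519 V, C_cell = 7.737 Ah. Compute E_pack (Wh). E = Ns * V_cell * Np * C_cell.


E = Ns * Vcell * Np * Ccell = 19 * 3.519 * 4 * 7.737 = 2069 Wh

2069 Wh


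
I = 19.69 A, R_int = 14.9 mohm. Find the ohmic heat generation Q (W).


Convert: R = 14.9 mohm = 0.0149 ohm
Q = I^2 * R = 19.69^2 * 0.0149 = 5.777 W

5.777 W


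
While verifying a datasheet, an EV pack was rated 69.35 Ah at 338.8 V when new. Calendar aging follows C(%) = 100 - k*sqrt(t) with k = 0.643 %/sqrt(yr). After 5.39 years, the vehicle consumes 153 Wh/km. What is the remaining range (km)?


Step 1: capacity retention = 100 - 0.643 * sqrt(5.39) = 100 - 0.643 * 2.3216 = 98.507%
Step 2: C_now = 69.35 * 98.507/100 = 68.315 Ah
Step 3: E_pack = V * C_now = 338.8 * 68.315 = 23145 Wh
Step 4: range = E_pack / consumption = 23145 / 153 = 151.3 km

151.3 km


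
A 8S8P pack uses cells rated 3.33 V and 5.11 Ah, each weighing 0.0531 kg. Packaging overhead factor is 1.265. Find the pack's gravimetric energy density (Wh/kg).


Step 1: V_pack = 8 * 3.33 = 26.64 V
Step 2: C_pack = 8 * 5.11 = 40.88 Ah
Step 3: E_pack = V_pack * C_pack = 26.64 * 40.88 = 1089 Wh
Step 4: m_pack = 8 * 8 * 0.0531 * 1.265 = 4.299 kg
Step 5: ED = E_pack / m_pack = 1089 / 4.299 = 253.3 Wh/kg

253.3 Wh/kg


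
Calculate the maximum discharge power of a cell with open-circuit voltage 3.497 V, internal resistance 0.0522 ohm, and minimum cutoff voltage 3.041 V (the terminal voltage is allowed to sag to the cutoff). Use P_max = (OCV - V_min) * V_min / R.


dV = OCV - V_min = 0.456 V (so I_max = dV / R)
P_max = dV * V_min / R = 0.456 * 3.041 / 0.0522 = 26.57 W

26.57 W


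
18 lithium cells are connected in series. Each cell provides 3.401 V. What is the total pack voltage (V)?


Series voltages add: 18 * 3.401 V = 61.218 V

61.218 V


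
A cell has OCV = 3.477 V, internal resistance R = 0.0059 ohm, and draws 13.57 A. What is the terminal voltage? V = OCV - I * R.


IR drop = 13.57 * 0.0059 = 0.080063 V
V = 3.477 - 0.080063 = 3.397 V

3.397 V


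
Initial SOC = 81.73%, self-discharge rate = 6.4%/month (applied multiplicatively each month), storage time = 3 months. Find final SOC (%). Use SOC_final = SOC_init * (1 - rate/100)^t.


decay = (1 - 6.4/100)^3 = 0.82003
SOC_final = 81.73 * 0.82003 = 67.02%

67.02%


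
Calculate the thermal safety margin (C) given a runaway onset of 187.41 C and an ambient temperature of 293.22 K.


Convert: T_ambient = 293.22 K = 20.07 C
margin = 187.41 - 20.07 = 167.34 C

167.34 C


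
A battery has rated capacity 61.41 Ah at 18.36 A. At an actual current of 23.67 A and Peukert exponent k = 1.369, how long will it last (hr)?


Step 1: t_rated = C / I_rated = 61.41 / 18.36 = 3.3448 hr
Step 2: ratio = 18.36 / 23.67 = 0.77567
Step 3: ratio^k = 0.77567^1.369 = 0.70627
Step 4: t = t_rated * ratio^k = 3.3448 * 0.70627 = 2.362 hr

2.362 hr


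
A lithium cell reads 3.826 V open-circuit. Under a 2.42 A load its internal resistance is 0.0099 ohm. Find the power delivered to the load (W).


Step 1: V_terminal = OCV - I*R = 3.826 - 2.42 * 0.0099 = 3.802 V
Step 2: P_out = V_terminal * I = 3.802 * 2.42 = 9.201 W

9.201 W


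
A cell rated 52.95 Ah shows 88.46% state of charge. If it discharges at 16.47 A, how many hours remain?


Step 1: remaining = SOC/100 * C_total = 88.46/100 * 52.95 = 46.84 Ah
Step 2: t = remaining / I = 46.84 / 16.47 = 2.844 hr

2.844 hr


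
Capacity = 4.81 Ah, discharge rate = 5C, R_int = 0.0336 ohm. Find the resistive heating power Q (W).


Step 1: I = C_rate * capacity = 5 * 4.81 = 24.05 A
Step 2: Q = I^2 * R = 24.05^2 * 0.0336 = 578.4 * 0.0336 = 19.43 W

19.43 W


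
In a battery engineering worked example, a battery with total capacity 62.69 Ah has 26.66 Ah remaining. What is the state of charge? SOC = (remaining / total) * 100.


SOC = (remaining / total) * 100 = (26.66 / 62.69) * 100 = 42.53%

42.53%


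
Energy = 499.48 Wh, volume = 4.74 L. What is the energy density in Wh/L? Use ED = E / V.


ED = E / V = 499.48 / 4.74 = 105.4 Wh/L

105.4 Wh/L


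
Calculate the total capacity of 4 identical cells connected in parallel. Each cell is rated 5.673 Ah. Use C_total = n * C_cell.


C_total = 4 * 5.673 = 22.692 Ah

22.692 Ah


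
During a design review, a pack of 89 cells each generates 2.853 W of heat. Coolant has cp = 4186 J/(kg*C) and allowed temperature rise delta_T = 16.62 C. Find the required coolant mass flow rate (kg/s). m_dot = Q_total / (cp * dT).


Q_total = 89 * 2.853 = 253.92 W
m_dot = Q_total / (cp * dT) = 253.92 / (4186 * 16.62) = 0.003650 kg/s

0.003650 kg/s


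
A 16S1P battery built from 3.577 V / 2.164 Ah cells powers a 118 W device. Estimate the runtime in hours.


Step 1: E_pack = Ns * V_cell * Np * C_cell = 16 * 3.577 * 1 * 2.164 = 123.85 Wh
Step 2: t = E_pack / P = 123.85 / 118 = 1.050 hr

1.050 hr


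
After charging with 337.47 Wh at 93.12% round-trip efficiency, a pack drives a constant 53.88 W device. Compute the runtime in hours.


Step 1: E_discharge = eta/100 * E_charge = 93.12/100 * 337.47 = 314.25 Wh
Step 2: t = E_discharge / P = 314.25 / 53.88 = 5.832 hr

5.832 hr


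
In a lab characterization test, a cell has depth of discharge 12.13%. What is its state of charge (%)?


SOC = 100 - DOD = 100 - 12.13 = 87.87%

87.87%


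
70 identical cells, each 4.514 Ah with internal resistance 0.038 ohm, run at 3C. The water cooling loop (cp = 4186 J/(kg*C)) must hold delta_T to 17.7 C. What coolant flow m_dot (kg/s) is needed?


Step 1: I = 3 * 4.514 = 13.542 A
Step 2: Q_cell = I^2 * R = 13.542^2 * 0.038 = 6.9687 W
Step 3: Q_total = 70 * 6.9687 = 487.81 W
Step 4: m_dot = Q_total / (cp * dT) = 487.81 / (4186 * 17.7) = 0.006584 kg/s

0.006584 kg/s


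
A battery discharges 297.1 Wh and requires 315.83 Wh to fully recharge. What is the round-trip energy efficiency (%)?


Round-trip efficiency = 297.1/315.83 * 100% = 94.07%

94.07%


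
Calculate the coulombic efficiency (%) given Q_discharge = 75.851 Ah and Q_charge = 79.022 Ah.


eta_c = Q_dis / Q_chg * 100 = 75.851 / 79.022 * 100 = 95.99%

95.99%


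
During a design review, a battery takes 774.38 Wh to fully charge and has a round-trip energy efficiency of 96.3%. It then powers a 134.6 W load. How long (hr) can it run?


Step 1: E_discharge = eta/100 * E_charge = 96.3/100 * 774.38 = 745.73 Wh
Step 2: t = E_discharge / P = 745.73 / 134.6 = 5.540 hr

5.540 hr


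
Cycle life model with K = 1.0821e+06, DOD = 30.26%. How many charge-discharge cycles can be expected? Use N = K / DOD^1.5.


DOD^1.5 = 166.46
N = K / DOD^1.5 = 1.0821e+06 / 166.46 = 6501

6501 cycles


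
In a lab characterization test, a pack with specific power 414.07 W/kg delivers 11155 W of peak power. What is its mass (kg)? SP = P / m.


m = P / SP = 11155 / 414.07 = 26.94 kg

26.94 kg


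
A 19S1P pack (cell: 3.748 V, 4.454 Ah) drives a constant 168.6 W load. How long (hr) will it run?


Step 1: E_pack = Ns * V_cell * Np * C_cell = 19 * 3.748 * 1 * 4.454 = 317.18 Wh
Step 2: t = E_pack / P = 317.18 / 168.6 = 1.881 hr

1.881 hr


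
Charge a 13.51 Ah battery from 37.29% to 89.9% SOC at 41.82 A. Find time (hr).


Step 1: dSOC = 89.9% - 37.29% = 52.61%
Step 2: delta_Ah = 13.51 * 52.61 / 100 = 7.1076 Ah
Step 3: t = 7.1076 / 41.82 = 0.1700 hr

0.1700 hr


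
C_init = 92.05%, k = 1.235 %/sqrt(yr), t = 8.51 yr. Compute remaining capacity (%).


sqrt(t) = sqrt(8.51) = 2.9172
C_final = 92.05 - 1.235 * 2.9172 = 88.45%

88.45%


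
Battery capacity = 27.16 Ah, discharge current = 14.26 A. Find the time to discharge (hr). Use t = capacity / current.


Runtime = 27.16 Ah / 14.26 A = 1.905 hr

1.905 hr


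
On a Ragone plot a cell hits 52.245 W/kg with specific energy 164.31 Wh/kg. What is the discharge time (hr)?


t = E / P = 164.31 / 52.245 = 3.145 hr

3.145 hr


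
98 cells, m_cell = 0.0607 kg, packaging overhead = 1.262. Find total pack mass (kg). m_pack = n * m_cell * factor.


Cell mass sum = 98 * 0.0607 = 5.9486 kg
With overhead 1.262: m_pack = 5.9486 * 1.262 = 7.507 kg

7.507 kg


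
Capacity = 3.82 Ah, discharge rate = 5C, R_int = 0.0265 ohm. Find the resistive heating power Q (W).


Step 1: I = C_rate * capacity = 5 * 3.82 = 19.1 A
Step 2: Q = I^2 * R = 19.1^2 * 0.0265 = 364.81 * 0.0265 = 9.667 W

9.667 W


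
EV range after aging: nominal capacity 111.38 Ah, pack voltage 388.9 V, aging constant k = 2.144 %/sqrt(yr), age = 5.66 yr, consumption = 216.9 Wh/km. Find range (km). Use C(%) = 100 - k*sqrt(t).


Step 1: capacity retention = 100 - 2.144 * sqrt(5.66) = 100 - 2.144 * 2.3791 = 94.899%
Step 2: C_now = 111.38 * 94.899/100 = 105.7 Ah
Step 3: E_pack = V * C_now = 388.9 * 105.7 = 41107 Wh
Step 4: range = E_pack / consumption = 41107 / 216.9 = 189.5 km

189.5 km


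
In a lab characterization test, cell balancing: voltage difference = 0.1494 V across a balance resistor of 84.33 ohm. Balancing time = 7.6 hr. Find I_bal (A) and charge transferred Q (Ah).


I_bal = dV / R = 0.1494 / 84.33 = 0.0017716 A
Q = I_bal * t = 0.0017716 * 7.6 = 0.01346 Ah

I=0.0017716 A, Q=0.01346 Ah


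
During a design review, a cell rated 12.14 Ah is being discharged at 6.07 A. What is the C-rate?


Rearranging: C_rate = 6.07 / 12.14 = 0.5C

0.5C


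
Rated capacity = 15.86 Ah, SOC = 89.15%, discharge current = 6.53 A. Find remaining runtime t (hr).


Step 1: remaining = SOC/100 * C_total = 89.15/100 * 15.86 = 14.139 Ah
Step 2: t = remaining / I = 14.139 / 6.53 = 2.165 hr

2.165 hr


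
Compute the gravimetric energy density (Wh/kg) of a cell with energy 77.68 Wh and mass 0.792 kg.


ED = E / m = 77.68 / 0.792 = 98.08 Wh/kg

98.08 Wh/kg


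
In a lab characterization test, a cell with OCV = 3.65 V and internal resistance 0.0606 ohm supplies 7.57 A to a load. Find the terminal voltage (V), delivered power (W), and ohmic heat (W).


Step 1: V_terminal = OCV - I*R = 3.65 - 7.57 * 0.0606 = 3.1913 V
Step 2: P_out = V_terminal * I = 3.1913 * 7.57 = 24.16 W
Step 3: Q = I^2 * R = 7.57^2 * 0.0606 = 3.473 W

V=3.1913 V, P=24.16 W, Q=3.473 W


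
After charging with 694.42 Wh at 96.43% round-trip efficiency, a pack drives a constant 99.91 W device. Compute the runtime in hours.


Step 1: E_discharge = eta/100 * E_charge = 96.43/100 * 694.42 = 669.63 Wh
Step 2: t = E_discharge / P = 669.63 / 99.91 = 6.702 hr

6.702 hr


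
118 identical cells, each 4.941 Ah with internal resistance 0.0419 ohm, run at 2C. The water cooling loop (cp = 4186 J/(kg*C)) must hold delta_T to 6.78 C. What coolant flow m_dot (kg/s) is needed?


Step 1: I = 2 * 4.941 = 9.882 A
Step 2: Q_cell = I^2 * R = 9.882^2 * 0.0419 = 4.0917 W
Step 3: Q_total = 118 * 4.0917 = 482.82 W
Step 4: m_dot = Q_total / (cp * dT) = 482.82 / (4186 * 6.78) = 0.01701 kg/s

0.01701 kg/s


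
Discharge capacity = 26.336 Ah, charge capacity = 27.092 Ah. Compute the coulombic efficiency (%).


Coulombic efficiency = 26.336/27.092 * 100% = 97.21%

97.21%


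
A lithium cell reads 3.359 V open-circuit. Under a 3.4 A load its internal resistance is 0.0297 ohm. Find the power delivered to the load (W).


Step 1: V_terminal = OCV - I*R = 3.359 - 3.4 * 0.0297 = 3.258 V
Step 2: P_out = V_terminal * I = 3.258 * 3.4 = 11.08 W

11.08 W


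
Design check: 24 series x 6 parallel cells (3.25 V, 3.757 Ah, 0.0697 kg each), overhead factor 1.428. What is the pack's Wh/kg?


Step 1: V_pack = 24 * 3.25 = 78 V
Step 2: C_pack = 6 * 3.757 = 22.542 Ah
Step 3: E_pack = V_pack * C_pack = 78 * 22.542 = 1758.3 Wh
Step 4: m_pack = 24 * 6 * 0.0697 * 1.428 = 14.333 kg
Step 5: ED = E_pack / m_pack = 1758.3 / 14.333 = 122.7 Wh/kg

122.7 Wh/kg


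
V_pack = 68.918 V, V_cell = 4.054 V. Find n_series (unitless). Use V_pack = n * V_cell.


Rearranging: n = V_pack / V_cell = 68.918 / 4.054 = 17 cells

17


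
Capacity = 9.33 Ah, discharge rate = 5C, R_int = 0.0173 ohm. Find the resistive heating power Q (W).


Step 1: I = C_rate * capacity = 5 * 9.33 = 46.65 A
Step 2: Q = I^2 * R = 46.65^2 * 0.0173 = 2176.2 * 0.0173 = 37.65 W

37.65 W


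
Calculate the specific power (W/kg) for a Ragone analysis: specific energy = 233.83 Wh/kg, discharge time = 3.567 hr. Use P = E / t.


Specific power = 233.83 Wh/kg / 3.567 hr = 65.55 W/kg

65.55 W/kg


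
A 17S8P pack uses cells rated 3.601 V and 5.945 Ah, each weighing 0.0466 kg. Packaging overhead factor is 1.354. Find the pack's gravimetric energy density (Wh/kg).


Step 1: V_pack = 17 * 3.601 = 61.217 V
Step 2: C_pack = 8 * 5.945 = 47.56 Ah
Step 3: E_pack = V_pack * C_pack = 61.217 * 47.56 = 2911.5 Wh
Step 4: m_pack = 17 * 8 * 0.0466 * 1.354 = 8.5811 kg
Step 5: ED = E_pack / m_pack = 2911.5 / 8.5811 = 339.3 Wh/kg

339.3 Wh/kg


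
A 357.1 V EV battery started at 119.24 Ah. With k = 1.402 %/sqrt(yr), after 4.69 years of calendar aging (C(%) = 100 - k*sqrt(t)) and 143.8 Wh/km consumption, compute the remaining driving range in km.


Step 1: capacity retention = 100 - 1.402 * sqrt(4.69) = 100 - 1.402 * 2.1656 = 96.964%
Step 2: C_now = 119.24 * 96.964/100 = 115.62 Ah
Step 3: E_pack = V * C_now = 357.1 * 115.62 = 41288 Wh
Step 4: range = E_pack / consumption = 41288 / 143.8 = 287.1 km

287.1 km


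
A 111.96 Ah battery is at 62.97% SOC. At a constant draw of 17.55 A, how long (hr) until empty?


Step 1: remaining = SOC/100 * C_total = 62.97/100 * 111.96 = 70.501 Ah
Step 2: t = remaining / I = 70.501 / 17.55 = 4.017 hr

4.017 hr


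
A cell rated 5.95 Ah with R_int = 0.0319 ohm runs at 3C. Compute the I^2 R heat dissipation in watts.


Step 1: I = C_rate * capacity = 3 * 5.95 = 17.85 A
Step 2: Q = I^2 * R = 17.85^2 * 0.0319 = 318.62 * 0.0319 = 10.16 W

10.16 W


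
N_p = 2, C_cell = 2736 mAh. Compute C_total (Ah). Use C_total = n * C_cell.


Convert: C_cell = 2736 mAh = 2.736 Ah
C_total = 2 * 2.736 = 5.472 Ah

5.472 Ah


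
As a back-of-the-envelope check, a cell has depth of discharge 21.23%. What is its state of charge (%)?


SOC = 100 - DOD = 100 - 21.23 = 78.77%

78.77%


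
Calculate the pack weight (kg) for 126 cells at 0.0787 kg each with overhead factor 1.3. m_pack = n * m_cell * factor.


m_pack = n * m_cell * overhead = 126 * 0.0787 * 1.3 = 12.89 kg

12.89 kg


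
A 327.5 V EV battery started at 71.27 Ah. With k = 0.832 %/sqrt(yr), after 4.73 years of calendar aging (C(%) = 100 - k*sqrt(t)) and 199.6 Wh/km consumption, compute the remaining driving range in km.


Step 1: capacity retention = 100 - 0.832 * sqrt(4.73) = 100 - 0.832 * 2.1749 = 98.19%
Step 2: C_now = 71.27 * 98.19/100 = 69.98 Ah
Step 3: E_pack = V * C_now = 327.5 * 69.98 = 22918 Wh
Step 4: range = E_pack / consumption = 22918 / 199.6 = 114.8 km

114.8 km


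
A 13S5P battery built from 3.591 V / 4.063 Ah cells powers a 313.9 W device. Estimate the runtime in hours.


Step 1: E_pack = Ns * V_cell * Np * C_cell = 13 * 3.591 * 5 * 4.063 = 948.37 Wh
Step 2: t = E_pack / P = 948.37 / 313.9 = 3.021 hr

3.021 hr


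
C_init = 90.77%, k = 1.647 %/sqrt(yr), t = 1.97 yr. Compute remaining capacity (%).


sqrt(t) = sqrt(1.97) = 1.4036
C_final = 90.77 - 1.647 * 1.4036 = 88.46%

88.46%


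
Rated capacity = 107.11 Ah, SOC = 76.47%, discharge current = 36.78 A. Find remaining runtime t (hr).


Step 1: remaining = SOC/100 * C_total = 76.47/100 * 107.11 = 81.907 Ah
Step 2: t = remaining / I = 81.907 / 36.78 = 2.227 hr

2.227 hr


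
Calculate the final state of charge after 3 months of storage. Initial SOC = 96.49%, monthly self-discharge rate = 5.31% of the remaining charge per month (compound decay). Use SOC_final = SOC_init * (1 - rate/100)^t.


Monthly retention factor = 1 - 5.31/100 = 0.9469
Over 3 months: factor^3 = 0.84901
SOC_final = 96.49 * 0.84901 = 81.92%

81.92%


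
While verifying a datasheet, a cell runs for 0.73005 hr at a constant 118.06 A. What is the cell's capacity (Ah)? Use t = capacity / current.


C = I * t = 118.06 * 0.73005 = 86.19 Ah

86.19 Ah


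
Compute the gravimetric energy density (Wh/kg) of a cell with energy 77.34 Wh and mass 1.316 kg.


Specific energy = 77.34 Wh / 1.316 kg = 58.77 Wh/kg

58.77 Wh/kg


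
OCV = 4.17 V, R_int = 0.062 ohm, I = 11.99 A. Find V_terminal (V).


V = OCV - I*R = 4.17 - 11.99 * 0.062 = 3.427 V

3.427 V


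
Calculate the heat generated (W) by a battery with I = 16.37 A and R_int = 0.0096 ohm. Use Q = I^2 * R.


Q = I^2 * R = 16.37^2 * 0.0096 = 2.573 W

2.573 W


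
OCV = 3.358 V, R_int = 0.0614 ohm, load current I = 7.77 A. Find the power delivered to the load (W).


Step 1: V_terminal = OCV - I*R = 3.358 - 7.77 * 0.0614 = 2.8809 V
Step 2: P_out = V_terminal * I = 2.8809 * 7.77 = 22.38 W

22.38 W


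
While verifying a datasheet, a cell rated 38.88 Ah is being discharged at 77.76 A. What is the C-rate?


Rearranging: C_rate = 77.76 / 38.88 = 2C

2C


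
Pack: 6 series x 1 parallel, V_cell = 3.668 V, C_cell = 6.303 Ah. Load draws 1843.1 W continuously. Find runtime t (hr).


Step 1: E_pack = Ns * V_cell * Np * C_cell = 6 * 3.668 * 1 * 6.303 = 138.72 Wh
Step 2: t = E_pack / P = 138.72 / 1843.1 = 0.07526 hr

0.07526 hr


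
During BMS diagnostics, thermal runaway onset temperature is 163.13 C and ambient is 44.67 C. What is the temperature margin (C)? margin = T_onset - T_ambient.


Safety margin = 163.13 C - 44.67 C = 118.46 C

118.46 C


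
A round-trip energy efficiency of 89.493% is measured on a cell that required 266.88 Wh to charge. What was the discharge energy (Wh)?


E_dis = eta/100 * E_chg = 89.493/100 * 266.88 = 238.8 Wh

238.8 Wh


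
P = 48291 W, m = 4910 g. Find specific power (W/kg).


Convert: m = 4910 g = 4.91 kg
SP = P / m = 48291 / 4.91 = 9835 W/kg

9835 W/kg


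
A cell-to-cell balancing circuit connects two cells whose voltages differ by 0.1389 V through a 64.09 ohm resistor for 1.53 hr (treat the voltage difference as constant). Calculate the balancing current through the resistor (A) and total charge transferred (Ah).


First, Ohm's law: I_bal = 0.1389 V / 64.09 ohm = 0.0021673 A
Then Q = I * t = 0.0021673 A * 1.53 hr = 0.003316 Ah

I=0.0021673 A, Q=0.003316 Ah


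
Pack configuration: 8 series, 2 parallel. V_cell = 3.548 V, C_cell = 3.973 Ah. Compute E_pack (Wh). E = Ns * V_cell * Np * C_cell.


E = Ns * Vcell * Np * Ccell = 8 * 3.548 * 2 * 3.973 = 225.5 Wh

225.5 Wh


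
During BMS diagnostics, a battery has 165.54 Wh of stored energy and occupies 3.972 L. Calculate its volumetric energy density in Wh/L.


ED = E / V = 165.54 / 3.972 = 41.68 Wh/L

41.68 Wh/L
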